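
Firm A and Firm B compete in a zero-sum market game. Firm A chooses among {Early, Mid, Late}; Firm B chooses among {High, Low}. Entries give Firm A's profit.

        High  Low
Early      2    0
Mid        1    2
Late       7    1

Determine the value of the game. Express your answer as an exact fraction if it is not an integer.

Row minima: Early → 0, Mid → 1, Late → 1; maximin = 1.
Column maxima: High → 7, Low → 2; minimax = 2.
1 ≠ 2, so there is no saddle point; optimal play is mixed.
Early is strictly dominated by Late, so Firm A never plays it.
On the remaining 2×2 (Mid, Late vs High, Low):
Let Firm A play Mid with probability p. Expected payoff against High: 1p + 7(1−p) = −6p + 7; against Low: 2p + 1(1−p) = p + 1.
Setting these equal: −6p + 7 = p + 1 ⇒ −7p = -6 ⇒ p = 6/7, and the value is (-6)·(6/7) + 7 = 13/7.
For Firm B: with q = P(High), equating Mid's and Late's payoffs gives −q + 2 = 6q + 1 ⇒ q = 1/7.

13/7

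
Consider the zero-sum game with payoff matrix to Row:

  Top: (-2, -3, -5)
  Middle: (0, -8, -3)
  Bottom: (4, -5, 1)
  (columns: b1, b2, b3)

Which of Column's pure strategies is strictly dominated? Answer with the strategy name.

b1

b2 holds Row's payoff strictly below b1 in every row: -3 < -2, -8 < 0, -5 < 4.
So b1 is strictly dominated for Column.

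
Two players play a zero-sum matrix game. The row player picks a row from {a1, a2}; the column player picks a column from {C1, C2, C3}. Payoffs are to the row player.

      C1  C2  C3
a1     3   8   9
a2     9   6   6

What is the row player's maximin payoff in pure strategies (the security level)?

Row minima: a1 → 3, a2 → 6.
The best of these is 6.

6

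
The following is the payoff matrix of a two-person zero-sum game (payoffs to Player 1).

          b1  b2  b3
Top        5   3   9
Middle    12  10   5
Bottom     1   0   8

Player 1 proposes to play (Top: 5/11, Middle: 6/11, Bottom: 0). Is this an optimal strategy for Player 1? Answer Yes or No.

Against b1 this mix gives (5/11)·5 + (6/11)·12 = 97/11.
Against b2 this mix gives (5/11)·3 + (6/11)·10 = 75/11.
Against b3 this mix gives (5/11)·9 + (6/11)·5 = 75/11.
All of Player 2's active replies (b2, b3) yield 75/11, and no column does worse for Player 1. The mix makes Player 2 indifferent and guarantees 75/11, so it is optimal.

Yes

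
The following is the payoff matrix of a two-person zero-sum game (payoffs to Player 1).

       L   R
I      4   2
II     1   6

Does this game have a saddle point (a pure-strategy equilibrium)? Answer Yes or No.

Row minima: I → 2, II → 1; maximin = 2.
Column maxima: L → 4, R → 6; minimax = 4.
2 ≠ 4, so no pure-strategy equilibrium exists.

No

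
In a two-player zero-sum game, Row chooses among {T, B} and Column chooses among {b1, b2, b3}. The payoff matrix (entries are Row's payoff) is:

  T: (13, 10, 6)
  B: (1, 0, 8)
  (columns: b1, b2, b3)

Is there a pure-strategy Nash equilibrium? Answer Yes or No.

No

Row minima: T → 6, B → 0; maximin = 6.
Column maxima: b1 → 13, b2 → 10, b3 → 8; minimax = 8.
6 ≠ 8, so no pure-strategy equilibrium exists.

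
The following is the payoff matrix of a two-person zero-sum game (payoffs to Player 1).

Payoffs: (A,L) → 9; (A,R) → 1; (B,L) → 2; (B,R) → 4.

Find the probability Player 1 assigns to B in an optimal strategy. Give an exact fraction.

Row minima: A → 1, B → 2; maximin = 2.
Column maxima: L → 9, R → 4; minimax = 4.
2 ≠ 4, so there is no saddle point; optimal play is mixed.
Let Player 1 play A with probability p. Expected payoff against L: 9p + 2(1−p) = 7p + 2; against R: 1p + 4(1−p) = −3p + 4.
Setting these equal: 7p + 2 = −3p + 4 ⇒ 10p = 2 ⇒ p = 1/5, and the value is (7)·(1/5) + 2 = 17/5.
For Player 2: with q = P(L), equating A's and B's payoffs gives 8q + 1 = −2q + 4 ⇒ q = 3/10.

4/5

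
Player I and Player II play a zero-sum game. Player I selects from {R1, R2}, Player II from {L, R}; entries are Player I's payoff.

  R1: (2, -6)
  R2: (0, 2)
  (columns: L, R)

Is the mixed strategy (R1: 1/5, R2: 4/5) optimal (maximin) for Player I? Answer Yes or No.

Against L this mix gives (1/5)·2 + (4/5)·0 = 2/5.
Against R this mix gives (1/5)·(-6) + (4/5)·2 = 2/5.
All of Player II's active replies (L, R) yield 2/5, and no column does worse for Player I. The mix makes Player II indifferent and guarantees 2/5, so it is optimal.

Yes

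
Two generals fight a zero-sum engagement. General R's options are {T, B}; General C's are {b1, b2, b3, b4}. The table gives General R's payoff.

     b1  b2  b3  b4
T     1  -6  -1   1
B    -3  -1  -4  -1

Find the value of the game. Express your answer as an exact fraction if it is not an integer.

-23/8

Row minima: T → -6, B → -4; maximin = -4.
Column maxima: b1 → 1, b2 → -1, b3 → -1, b4 → 1; minimax = -1.
-4 ≠ -1, so there is no saddle point; optimal play is mixed.
b1 is strictly dominated by b3 (it gives General R strictly more in every row), so General C never plays it.
b4 is strictly dominated by b3 (it gives General R strictly more in every row), so General C never plays it.
On the remaining 2×2 (T, B vs b2, b3):
Let General R play T with probability p. Expected payoff against b2: (-6)p + (-1)(1−p) = −5p − 1; against b3: (-1)p + (-4)(1−p) = 3p − 4.
Setting these equal: −5p − 1 = 3p − 4 ⇒ −8p = -3 ⇒ p = 3/8, and the value is (-5)·(3/8) − 1 = -23/8.
For General C: with q = P(b2), equating T's and B's payoffs gives −5q − 1 = 3q − 4 ⇒ q = 3/8.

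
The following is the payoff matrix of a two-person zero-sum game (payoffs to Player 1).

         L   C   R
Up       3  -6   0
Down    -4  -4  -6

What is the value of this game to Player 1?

-9/2

Row minima: Up → -6, Down → -6; maximin = -6.
Column maxima: L → 3, C → -4, R → 0; minimax = -4.
-6 ≠ -4, so there is no saddle point; optimal play is mixed.
L is strictly dominated by R (it gives Player 1 strictly more in every row), so Player 2 never plays it.
On the remaining 2×2 (Up, Down vs C, R):
Let Player 1 play Up with probability p. Expected payoff against C: (-6)p + (-4)(1−p) = −2p − 4; against R: 0p + (-6)(1−p) = 6p − 6.
Setting these equal: −2p − 4 = 6p − 6 ⇒ −8p = -2 ⇒ p = 1/4, and the value is (-2)·(1/4) − 4 = -9/2.
For Player 2: with q = P(C), equating Up's and Down's payoffs gives −6q = 2q − 6 ⇒ q = 3/4.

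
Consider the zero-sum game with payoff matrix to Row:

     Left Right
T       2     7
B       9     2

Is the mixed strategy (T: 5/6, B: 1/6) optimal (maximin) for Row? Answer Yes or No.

No

Against Left this mix gives (5/6)·2 + (1/6)·9 = 19/6.
Against Right this mix gives (5/6)·7 + (1/6)·2 = 37/6.
Column will play Left, holding Row to 19/6. Shifting weight toward the row that does better against Left would raise this floor (the equalizing mix achieves 59/12 against both Left and Right), so the proposed strategy is not optimal.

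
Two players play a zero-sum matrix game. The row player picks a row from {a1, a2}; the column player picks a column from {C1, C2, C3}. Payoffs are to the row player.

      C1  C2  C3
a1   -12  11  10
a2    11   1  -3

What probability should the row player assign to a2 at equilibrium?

11/18

Row minima: a1 → -12, a2 → -3; maximin = -3.
Column maxima: C1 → 11, C2 → 11, C3 → 10; minimax = 10.
-3 ≠ 10, so there is no saddle point; optimal play is mixed.
C2 is strictly dominated by C3 (it gives the row player strictly more in every row), so the column player never plays it.
On the remaining 2×2 (a1, a2 vs C1, C3):
Let the row player play a1 with probability p. Expected payoff against C1: (-12)p + 11(1−p) = −23p + 11; against C3: 10p + (-3)(1−p) = 13p − 3.
Setting these equal: −23p + 11 = 13p − 3 ⇒ −36p = -14 ⇒ p = 7/18, and the value is (-23)·(7/18) + 11 = 37/18.
For the column player: with q = P(C1), equating a1's and a2's payoffs gives −22q + 10 = 14q − 3 ⇒ q = 13/36.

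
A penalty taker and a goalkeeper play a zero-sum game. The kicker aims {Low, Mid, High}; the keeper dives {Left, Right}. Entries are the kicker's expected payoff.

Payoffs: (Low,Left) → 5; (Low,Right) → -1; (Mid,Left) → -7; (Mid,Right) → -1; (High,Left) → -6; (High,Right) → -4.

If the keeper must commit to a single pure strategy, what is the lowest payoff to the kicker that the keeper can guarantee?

Column maxima: Left → 5, Right → -1.
The smallest of these is -1.

-1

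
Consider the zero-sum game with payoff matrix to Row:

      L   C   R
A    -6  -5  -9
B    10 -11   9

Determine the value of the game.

Row minima: A → -9, B → -11; maximin = -9.
Column maxima: L → 10, C → -5, R → 9; minimax = -5.
-9 ≠ -5, so there is no saddle point; optimal play is mixed.
L is strictly dominated by R (it gives Row strictly more in every row), so Column never plays it.
On the remaining 2×2 (A, B vs C, R):
Let Row play A with probability p. Expected payoff against C: (-5)p + (-11)(1−p) = 6p − 11; against R: (-9)p + 9(1−p) = −18p + 9.
Setting these equal: 6p − 11 = −18p + 9 ⇒ 24p = 20 ⇒ p = 5/6, and the value is (6)·(5/6) − 11 = -6.
For Column: with q = P(C), equating A's and B's payoffs gives 4q − 9 = −20q + 9 ⇒ q = 3/4.

-6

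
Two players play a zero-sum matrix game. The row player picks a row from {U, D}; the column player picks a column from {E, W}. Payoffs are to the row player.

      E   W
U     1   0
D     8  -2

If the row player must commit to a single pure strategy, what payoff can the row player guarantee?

Row minima: U → 0, D → -2.
The best of these is 0.

0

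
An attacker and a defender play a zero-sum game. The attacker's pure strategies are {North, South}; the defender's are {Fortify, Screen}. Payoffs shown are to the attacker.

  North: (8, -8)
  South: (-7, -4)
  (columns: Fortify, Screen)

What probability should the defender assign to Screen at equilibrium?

15/19

Row minima: North → -8, South → -7; maximin = -7.
Column maxima: Fortify → 8, Screen → -4; minimax = -4.
-7 ≠ -4, so there is no saddle point; optimal play is mixed.
Let the attacker play North with probability p. Expected payoff against Fortify: 8p + (-7)(1−p) = 15p − 7; against Screen: (-8)p + (-4)(1−p) = −4p − 4.
Setting these equal: 15p − 7 = −4p − 4 ⇒ 19p = 3 ⇒ p = 3/19, and the value is (15)·(3/19) − 7 = -88/19.
For the defender: with q = P(Fortify), equating North's and South's payoffs gives 16q − 8 = −3q − 4 ⇒ q = 4/19.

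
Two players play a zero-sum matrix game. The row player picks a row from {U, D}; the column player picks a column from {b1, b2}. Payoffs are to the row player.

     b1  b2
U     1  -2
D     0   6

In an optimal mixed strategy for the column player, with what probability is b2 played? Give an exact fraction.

Row minima: U → -2, D → 0; maximin = 0.
Column maxima: b1 → 1, b2 → 6; minimax = 1.
0 ≠ 1, so there is no saddle point; optimal play is mixed.
Let the row player play U with probability p. Expected payoff against b1: 1p + 0(1−p) = p; against b2: (-2)p + 6(1−p) = −8p + 6.
Setting these equal: p = −8p + 6 ⇒ 9p = 6 ⇒ p = 2/3, and the value is (1)·(2/3) = 2/3.
For the column player: with q = P(b1), equating U's and D's payoffs gives 3q − 2 = −6q + 6 ⇒ q = 8/9.

1/9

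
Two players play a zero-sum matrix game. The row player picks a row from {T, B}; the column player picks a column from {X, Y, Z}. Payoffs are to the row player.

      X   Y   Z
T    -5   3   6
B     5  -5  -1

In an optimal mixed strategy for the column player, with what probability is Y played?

5/9

Row minima: T → -5, B → -5; maximin = -5.
Column maxima: X → 5, Y → 3, Z → 6; minimax = 3.
-5 ≠ 3, so there is no saddle point; optimal play is mixed.
Z is strictly dominated by Y (it gives the row player strictly more in every row), so the column player never plays it.
On the remaining 2×2 (T, B vs X, Y):
Let the row player play T with probability p. Expected payoff against X: (-5)p + 5(1−p) = −10p + 5; against Y: 3p + (-5)(1−p) = 8p − 5.
Setting these equal: −10p + 5 = 8p − 5 ⇒ −18p = -10 ⇒ p = 5/9, and the value is (-10)·(5/9) + 5 = -5/9.
For the column player: with q = P(X), equating T's and B's payoffs gives −8q + 3 = 10q − 5 ⇒ q = 4/9.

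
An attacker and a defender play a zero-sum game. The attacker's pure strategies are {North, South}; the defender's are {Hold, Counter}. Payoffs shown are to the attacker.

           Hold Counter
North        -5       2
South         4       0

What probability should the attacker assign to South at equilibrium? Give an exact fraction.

7/11

Row minima: North → -5, South → 0; maximin = 0.
Column maxima: Hold → 4, Counter → 2; minimax = 2.
0 ≠ 2, so there is no saddle point; optimal play is mixed.
Let the attacker play North with probability p. Expected payoff against Hold: (-5)p + 4(1−p) = −9p + 4; against Counter: 2p + 0(1−p) = 2p.
Setting these equal: −9p + 4 = 2p ⇒ −11p = -4 ⇒ p = 4/11, and the value is (-9)·(4/11) + 4 = 8/11.
For the defender: with q = P(Hold), equating North's and South's payoffs gives −7q + 2 = 4q ⇒ q = 2/11.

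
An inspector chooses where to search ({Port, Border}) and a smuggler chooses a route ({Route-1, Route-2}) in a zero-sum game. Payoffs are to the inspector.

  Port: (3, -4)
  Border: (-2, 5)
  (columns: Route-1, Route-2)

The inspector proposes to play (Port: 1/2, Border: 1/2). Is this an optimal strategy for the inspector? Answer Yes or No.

Yes

Against Route-1 this mix gives (1/2)·3 + (1/2)·(-2) = 1/2.
Against Route-2 this mix gives (1/2)·(-4) + (1/2)·5 = 1/2.
All of the smuggler's active replies (Route-1, Route-2) yield 1/2, and no column does worse for the inspector. The mix makes the smuggler indifferent and guarantees 1/2, so it is optimal.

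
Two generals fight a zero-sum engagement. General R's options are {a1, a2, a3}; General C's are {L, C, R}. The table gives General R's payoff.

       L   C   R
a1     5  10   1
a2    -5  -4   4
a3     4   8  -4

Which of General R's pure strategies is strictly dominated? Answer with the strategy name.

a3

a1 gives a strictly higher payoff than a3 against every column: 5 > 4, 10 > 8, 1 > -4.
So a3 is strictly dominated and General R never plays it.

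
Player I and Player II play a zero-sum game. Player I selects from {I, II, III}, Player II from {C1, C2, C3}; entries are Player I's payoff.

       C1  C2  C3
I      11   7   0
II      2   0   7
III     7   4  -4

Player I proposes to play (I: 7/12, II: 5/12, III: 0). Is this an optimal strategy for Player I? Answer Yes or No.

Against C1 this mix gives (7/12)·11 + (5/12)·2 = 29/4.
Against C2 this mix gives (7/12)·7 + (5/12)·0 = 49/12.
Against C3 this mix gives (7/12)·0 + (5/12)·7 = 35/12.
Player II will play C3, holding Player I to 35/12. Shifting weight toward the row that does better against C3 would raise this floor (the equalizing mix achieves 7/2 against both C3 and C2), so the proposed strategy is not optimal.

No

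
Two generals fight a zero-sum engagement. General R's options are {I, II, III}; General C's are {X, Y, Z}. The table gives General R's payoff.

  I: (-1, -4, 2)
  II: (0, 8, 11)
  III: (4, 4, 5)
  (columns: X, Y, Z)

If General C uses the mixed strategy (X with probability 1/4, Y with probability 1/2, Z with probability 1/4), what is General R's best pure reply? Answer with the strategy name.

II

Expected payoff of I: (1/4)·(-1) + (1/2)·(-4) + (1/4)·2 = -7/4.
Expected payoff of II: (1/4)·0 + (1/2)·8 + (1/4)·11 = 27/4.
Expected payoff of III: (1/4)·4 + (1/2)·4 + (1/4)·5 = 17/4.
The largest is 27/4, so General R's best response is II.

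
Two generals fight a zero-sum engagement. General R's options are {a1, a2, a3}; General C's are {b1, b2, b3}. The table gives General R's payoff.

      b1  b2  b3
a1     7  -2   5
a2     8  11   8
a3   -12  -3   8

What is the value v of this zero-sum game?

Row minima: a1 → -2, a2 → 8, a3 → -12; maximin = 8.
Column maxima: b1 → 8, b2 → 11, b3 → 8; minimax = 8.
Since maximin = minimax = 8, there is a saddle point and the value is 8.

8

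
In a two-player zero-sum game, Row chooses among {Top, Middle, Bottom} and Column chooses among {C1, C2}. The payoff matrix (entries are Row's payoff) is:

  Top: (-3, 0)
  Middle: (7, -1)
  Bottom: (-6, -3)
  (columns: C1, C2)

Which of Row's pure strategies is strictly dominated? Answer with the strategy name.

Top gives a strictly higher payoff than Bottom against every column: -3 > -6, 0 > -3.
So Bottom is strictly dominated and Row never plays it.

Bottom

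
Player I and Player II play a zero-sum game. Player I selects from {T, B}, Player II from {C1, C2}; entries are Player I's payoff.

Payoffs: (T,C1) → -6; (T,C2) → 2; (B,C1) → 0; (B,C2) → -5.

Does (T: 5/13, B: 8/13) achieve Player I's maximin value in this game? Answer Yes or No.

Yes

Against C1 this mix gives (5/13)·(-6) + (8/13)·0 = -30/13.
Against C2 this mix gives (5/13)·2 + (8/13)·(-5) = -30/13.
All of Player II's active replies (C1, C2) yield -30/13, and no column does worse for Player I. The mix makes Player II indifferent and guarantees -30/13, so it is optimal.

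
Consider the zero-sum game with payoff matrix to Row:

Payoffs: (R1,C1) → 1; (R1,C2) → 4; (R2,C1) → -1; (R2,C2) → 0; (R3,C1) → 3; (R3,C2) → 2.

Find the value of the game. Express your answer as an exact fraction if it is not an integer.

5/2

Row minima: R1 → 1, R2 → -1, R3 → 2; maximin = 2.
Column maxima: C1 → 3, C2 → 4; minimax = 3.
2 ≠ 3, so there is no saddle point; optimal play is mixed.
R2 is strictly dominated by R1, so Row never plays it.
On the remaining 2×2 (R1, R3 vs C1, C2):
Let Row play R1 with probability p. Expected payoff against C1: 1p + 3(1−p) = −2p + 3; against C2: 4p + 2(1−p) = 2p + 2.
Setting these equal: −2p + 3 = 2p + 2 ⇒ −4p = -1 ⇒ p = 1/4, and the value is (-2)·(1/4) + 3 = 5/2.
For Column: with q = P(C1), equating R1's and R3's payoffs gives −3q + 4 = q + 2 ⇒ q = 1/2.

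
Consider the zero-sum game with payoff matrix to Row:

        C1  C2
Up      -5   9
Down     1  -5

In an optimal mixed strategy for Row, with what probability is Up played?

3/10

Row minima: Up → -5, Down → -5; maximin = -5.
Column maxima: C1 → 1, C2 → 9; minimax = 1.
-5 ≠ 1, so there is no saddle point; optimal play is mixed.
Let Row play Up with probability p. Expected payoff against C1: (-5)p + 1(1−p) = −6p + 1; against C2: 9p + (-5)(1−p) = 14p − 5.
Setting these equal: −6p + 1 = 14p − 5 ⇒ −20p = -6 ⇒ p = 3/10, and the value is (-6)·(3/10) + 1 = -4/5.
For Column: with q = P(C1), equating Up's and Down's payoffs gives −14q + 9 = 6q − 5 ⇒ q = 7/10.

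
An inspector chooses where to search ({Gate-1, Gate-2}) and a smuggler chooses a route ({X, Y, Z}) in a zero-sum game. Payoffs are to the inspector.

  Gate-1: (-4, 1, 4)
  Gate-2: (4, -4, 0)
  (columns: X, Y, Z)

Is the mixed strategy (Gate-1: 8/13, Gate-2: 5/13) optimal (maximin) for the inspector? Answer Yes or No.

Yes

Against X this mix gives (8/13)·(-4) + (5/13)·4 = -12/13.
Against Y this mix gives (8/13)·1 + (5/13)·(-4) = -12/13.
Against Z this mix gives (8/13)·4 + (5/13)·0 = 32/13.
All of the smuggler's active replies (X, Y) yield -12/13, and no column does worse for the inspector. The mix makes the smuggler indifferent and guarantees -12/13, so it is optimal.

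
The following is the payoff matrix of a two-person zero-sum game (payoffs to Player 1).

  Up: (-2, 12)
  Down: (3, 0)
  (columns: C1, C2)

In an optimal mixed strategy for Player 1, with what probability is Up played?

3/17

Row minima: Up → -2, Down → 0; maximin = 0.
Column maxima: C1 → 3, C2 → 12; minimax = 3.
0 ≠ 3, so there is no saddle point; optimal play is mixed.
Let Player 1 play Up with probability p. Expected payoff against C1: (-2)p + 3(1−p) = −5p + 3; against C2: 12p + 0(1−p) = 12p.
Setting these equal: −5p + 3 = 12p ⇒ −17p = -3 ⇒ p = 3/17, and the value is (-5)·(3/17) + 3 = 36/17.
For Player 2: with q = P(C1), equating Up's and Down's payoffs gives −14q + 12 = 3q ⇒ q = 12/17.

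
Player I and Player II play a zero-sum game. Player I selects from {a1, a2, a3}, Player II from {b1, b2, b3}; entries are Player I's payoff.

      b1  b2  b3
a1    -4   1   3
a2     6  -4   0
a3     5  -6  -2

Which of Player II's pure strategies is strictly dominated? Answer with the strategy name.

b3

b2 holds Player I's payoff strictly below b3 in every row: 1 < 3, -4 < 0, -6 < -2.
So b3 is strictly dominated for Player II.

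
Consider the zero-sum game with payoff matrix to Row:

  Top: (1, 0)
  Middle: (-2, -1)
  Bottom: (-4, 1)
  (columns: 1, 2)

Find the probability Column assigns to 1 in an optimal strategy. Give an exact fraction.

Row minima: Top → 0, Middle → -2, Bottom → -4; maximin = 0.
Column maxima: 1 → 1, 2 → 1; minimax = 1.
0 ≠ 1, so there is no saddle point; optimal play is mixed.
Middle is strictly dominated by Top, so Row never plays it.
On the remaining 2×2 (Top, Bottom vs 1, 2):
Let Row play Top with probability p. Expected payoff against 1: 1p + (-4)(1−p) = 5p − 4; against 2: 0p + 1(1−p) = −p + 1.
Setting these equal: 5p − 4 = −p + 1 ⇒ 6p = 5 ⇒ p = 5/6, and the value is (5)·(5/6) − 4 = 1/6.
For Column: with q = P(1), equating Top's and Bottom's payoffs gives q = −5q + 1 ⇒ q = 1/6.

1/6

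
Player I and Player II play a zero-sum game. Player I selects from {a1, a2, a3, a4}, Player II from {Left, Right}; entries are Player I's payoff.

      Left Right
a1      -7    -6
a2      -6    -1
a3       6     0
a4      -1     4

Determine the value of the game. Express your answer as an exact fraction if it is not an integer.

Row minima: a1 → -7, a2 → -6, a3 → 0, a4 → -1; maximin = 0.
Column maxima: Left → 6, Right → 4; minimax = 4.
0 ≠ 4, so there is no saddle point; optimal play is mixed.
a1 is strictly dominated by a2, so Player I never plays it.
a2 is strictly dominated by a3, so Player I never plays it.
On the remaining 2×2 (a3, a4 vs Left, Right):
Let Player I play a3 with probability p. Expected payoff against Left: 6p + (-1)(1−p) = 7p − 1; against Right: 0p + 4(1−p) = −4p + 4.
Setting these equal: 7p − 1 = −4p + 4 ⇒ 11p = 5 ⇒ p = 5/11, and the value is (7)·(5/11) − 1 = 24/11.
For Player II: with q = P(Left), equating a3's and a4's payoffs gives 6q = −5q + 4 ⇒ q = 4/11.

24/11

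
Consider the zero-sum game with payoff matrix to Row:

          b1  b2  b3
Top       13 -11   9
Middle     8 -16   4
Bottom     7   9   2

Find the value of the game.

Row minima: Top → -11, Middle → -16, Bottom → 2; maximin = 2.
Column maxima: b1 → 13, b2 → 9, b3 → 9; minimax = 9.
2 ≠ 9, so there is no saddle point; optimal play is mixed.
Middle is strictly dominated by Top, so Row never plays it.
b1 is strictly dominated by b3 (it gives Row strictly more in every row), so Column never plays it.
On the remaining 2×2 (Top, Bottom vs b2, b3):
Let Row play Top with probability p. Expected payoff against b2: (-11)p + 9(1−p) = −20p + 9; against b3: 9p + 2(1−p) = 7p + 2.
Setting these equal: −20p + 9 = 7p + 2 ⇒ −27p = -7 ⇒ p = 7/27, and the value is (-20)·(7/27) + 9 = 103/27.
For Column: with q = P(b2), equating Top's and Bottom's payoffs gives −20q + 9 = 7q + 2 ⇒ q = 7/27.

103/27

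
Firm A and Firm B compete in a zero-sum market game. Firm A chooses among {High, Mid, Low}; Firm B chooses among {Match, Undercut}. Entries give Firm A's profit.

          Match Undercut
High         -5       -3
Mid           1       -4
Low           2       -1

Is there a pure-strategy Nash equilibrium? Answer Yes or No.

Row minima: High → -5, Mid → -4, Low → -1; maximin = -1.
Column maxima: Match → 2, Undercut → -1; minimax = -1.
maximin = minimax = -1, so a saddle point exists.

Yes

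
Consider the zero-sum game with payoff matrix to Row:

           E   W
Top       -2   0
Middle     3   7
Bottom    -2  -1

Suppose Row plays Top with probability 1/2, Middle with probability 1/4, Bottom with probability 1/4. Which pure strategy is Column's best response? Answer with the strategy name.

If Column plays E, Row's expected payoff is (1/2)·(-2) + (1/4)·3 + (1/4)·(-2) = -3/4.
If Column plays W, Row's expected payoff is (1/2)·0 + (1/4)·7 + (1/4)·(-1) = 3/2.
Column minimizes Row's payoff; the smallest is -3/4, so the best response is E.

E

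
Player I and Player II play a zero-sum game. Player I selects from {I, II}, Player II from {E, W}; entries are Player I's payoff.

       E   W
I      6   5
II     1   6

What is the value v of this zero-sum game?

31/6

Row minima: I → 5, II → 1; maximin = 5.
Column maxima: E → 6, W → 6; minimax = 6.
5 ≠ 6, so there is no saddle point; optimal play is mixed.
Let Player I play I with probability p. Expected payoff against E: 6p + 1(1−p) = 5p + 1; against W: 5p + 6(1−p) = −p + 6.
Setting these equal: 5p + 1 = −p + 6 ⇒ 6p = 5 ⇒ p = 5/6, and the value is (5)·(5/6) + 1 = 31/6.
For Player II: with q = P(E), equating I's and II's payoffs gives q + 5 = −5q + 6 ⇒ q = 1/6.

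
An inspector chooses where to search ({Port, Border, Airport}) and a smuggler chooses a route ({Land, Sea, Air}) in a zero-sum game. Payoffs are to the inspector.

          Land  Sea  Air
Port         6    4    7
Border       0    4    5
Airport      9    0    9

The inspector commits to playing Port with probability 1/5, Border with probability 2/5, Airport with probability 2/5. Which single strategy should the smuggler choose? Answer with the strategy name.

Sea

If the smuggler plays Land, the inspector's expected payoff is (1/5)·6 + (2/5)·0 + (2/5)·9 = 24/5.
If the smuggler plays Sea, the inspector's expected payoff is (1/5)·4 + (2/5)·4 + (2/5)·0 = 12/5.
If the smuggler plays Air, the inspector's expected payoff is (1/5)·7 + (2/5)·5 + (2/5)·9 = 7.
The smuggler minimizes the inspector's payoff; the smallest is 12/5, so the best response is Sea.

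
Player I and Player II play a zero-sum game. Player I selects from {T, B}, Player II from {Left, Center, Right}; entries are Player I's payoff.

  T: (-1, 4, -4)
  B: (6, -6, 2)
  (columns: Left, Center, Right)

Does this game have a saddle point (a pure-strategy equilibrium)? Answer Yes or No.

Row minima: T → -4, B → -6; maximin = -4.
Column maxima: Left → 6, Center → 4, Right → 2; minimax = 2.
-4 ≠ 2, so no pure-strategy equilibrium exists.

No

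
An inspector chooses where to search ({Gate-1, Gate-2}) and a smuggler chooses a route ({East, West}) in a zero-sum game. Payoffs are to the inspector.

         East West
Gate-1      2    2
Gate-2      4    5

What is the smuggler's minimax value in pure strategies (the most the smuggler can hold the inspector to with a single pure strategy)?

Column maxima: East → 4, West → 5.
The smallest of these is 4.

4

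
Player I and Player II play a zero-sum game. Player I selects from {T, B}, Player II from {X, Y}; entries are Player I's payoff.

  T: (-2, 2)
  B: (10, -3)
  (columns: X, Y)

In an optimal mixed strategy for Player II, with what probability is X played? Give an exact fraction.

Row minima: T → -2, B → -3; maximin = -2.
Column maxima: X → 10, Y → 2; minimax = 2.
-2 ≠ 2, so there is no saddle point; optimal play is mixed.
Let Player I play T with probability p. Expected payoff against X: (-2)p + 10(1−p) = −12p + 10; against Y: 2p + (-3)(1−p) = 5p − 3.
Setting these equal: −12p + 10 = 5p − 3 ⇒ −17p = -13 ⇒ p = 13/17, and the value is (-12)·(13/17) + 10 = 14/17.
For Player II: with q = P(X), equating T's and B's payoffs gives −4q + 2 = 13q − 3 ⇒ q = 5/17.

5/17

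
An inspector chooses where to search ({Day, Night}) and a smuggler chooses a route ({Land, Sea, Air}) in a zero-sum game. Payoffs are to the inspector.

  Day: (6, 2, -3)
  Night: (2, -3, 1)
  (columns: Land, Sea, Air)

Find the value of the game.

Row minima: Day → -3, Night → -3; maximin = -3.
Column maxima: Land → 6, Sea → 2, Air → 1; minimax = 1.
-3 ≠ 1, so there is no saddle point; optimal play is mixed.
Land is strictly dominated by Sea (it gives the inspector strictly more in every row), so the smuggler never plays it.
On the remaining 2×2 (Day, Night vs Sea, Air):
Let the inspector play Day with probability p. Expected payoff against Sea: 2p + (-3)(1−p) = 5p − 3; against Air: (-3)p + 1(1−p) = −4p + 1.
Setting these equal: 5p − 3 = −4p + 1 ⇒ 9p = 4 ⇒ p = 4/9, and the value is (5)·(4/9) − 3 = -7/9.
For the smuggler: with q = P(Sea), equating Day's and Night's payoffs gives 5q − 3 = −4q + 1 ⇒ q = 4/9.

-7/9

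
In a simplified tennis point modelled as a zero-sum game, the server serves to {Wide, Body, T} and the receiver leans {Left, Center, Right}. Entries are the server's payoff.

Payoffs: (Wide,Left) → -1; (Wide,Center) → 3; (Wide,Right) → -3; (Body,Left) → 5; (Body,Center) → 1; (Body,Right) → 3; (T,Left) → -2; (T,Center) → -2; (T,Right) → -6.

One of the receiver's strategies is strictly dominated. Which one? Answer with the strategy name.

Right holds the server's payoff strictly below Left in every row: -3 < -1, 3 < 5, -6 < -2.
So Left is strictly dominated for the receiver.

Left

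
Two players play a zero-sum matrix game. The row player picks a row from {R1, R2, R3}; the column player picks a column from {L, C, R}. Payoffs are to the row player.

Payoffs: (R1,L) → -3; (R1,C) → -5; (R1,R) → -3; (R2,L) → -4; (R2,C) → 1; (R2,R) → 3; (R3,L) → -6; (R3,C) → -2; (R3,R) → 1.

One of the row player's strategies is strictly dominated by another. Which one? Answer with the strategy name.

R2 gives a strictly higher payoff than R3 against every column: -4 > -6, 1 > -2, 3 > 1.
So R3 is strictly dominated and the row player never plays it.

R3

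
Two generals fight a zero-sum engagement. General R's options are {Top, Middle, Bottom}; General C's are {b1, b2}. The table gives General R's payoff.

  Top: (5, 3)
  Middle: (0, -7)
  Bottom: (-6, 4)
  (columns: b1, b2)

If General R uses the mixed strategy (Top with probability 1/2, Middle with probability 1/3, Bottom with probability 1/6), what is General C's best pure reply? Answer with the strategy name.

If General C plays b1, General R's expected payoff is (1/2)·5 + (1/3)·0 + (1/6)·(-6) = 3/2.
If General C plays b2, General R's expected payoff is (1/2)·3 + (1/3)·(-7) + (1/6)·4 = -1/6.
General C minimizes General R's payoff; the smallest is -1/6, so the best response is b2.

b2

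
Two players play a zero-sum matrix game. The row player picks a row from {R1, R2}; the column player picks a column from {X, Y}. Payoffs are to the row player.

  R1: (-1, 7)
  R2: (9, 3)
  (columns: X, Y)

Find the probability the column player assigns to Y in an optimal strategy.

Row minima: R1 → -1, R2 → 3; maximin = 3.
Column maxima: X → 9, Y → 7; minimax = 7.
3 ≠ 7, so there is no saddle point; optimal play is mixed.
Let the row player play R1 with probability p. Expected payoff against X: (-1)p + 9(1−p) = −10p + 9; against Y: 7p + 3(1−p) = 4p + 3.
Setting these equal: −10p + 9 = 4p + 3 ⇒ −14p = -6 ⇒ p = 3/7, and the value is (-10)·(3/7) + 9 = 33/7.
For the column player: with q = P(X), equating R1's and R2's payoffs gives −8q + 7 = 6q + 3 ⇒ q = 2/7.

5/7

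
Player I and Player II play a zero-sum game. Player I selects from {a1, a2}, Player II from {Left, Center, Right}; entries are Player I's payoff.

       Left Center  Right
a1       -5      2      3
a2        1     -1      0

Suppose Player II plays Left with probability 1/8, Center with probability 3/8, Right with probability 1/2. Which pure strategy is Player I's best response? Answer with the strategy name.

Expected payoff of a1: (1/8)·(-5) + (3/8)·2 + (1/2)·3 = 13/8.
Expected payoff of a2: (1/8)·1 + (3/8)·(-1) + (1/2)·0 = -1/4.
The largest is 13/8, so Player I's best response is a1.

a1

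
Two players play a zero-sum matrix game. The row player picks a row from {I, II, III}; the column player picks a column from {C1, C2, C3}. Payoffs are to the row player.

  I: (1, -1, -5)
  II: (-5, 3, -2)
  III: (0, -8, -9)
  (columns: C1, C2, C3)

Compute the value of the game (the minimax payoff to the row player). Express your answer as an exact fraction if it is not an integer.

-3

Row minima: I → -5, II → -5, III → -9; maximin = -5.
Column maxima: C1 → 1, C2 → 3, C3 → -2; minimax = -2.
-5 ≠ -2, so there is no saddle point; optimal play is mixed.
III is strictly dominated by I, so the row player never plays it.
C2 is strictly dominated by C3 (it gives the row player strictly more in every row), so the column player never plays it.
On the remaining 2×2 (I, II vs C1, C3):
Let the row player play I with probability p. Expected payoff against C1: 1p + (-5)(1−p) = 6p − 5; against C3: (-5)p + (-2)(1−p) = −3p − 2.
Setting these equal: 6p − 5 = −3p − 2 ⇒ 9p = 3 ⇒ p = 1/3, and the value is (6)·(1/3) − 5 = -3.
For the column player: with q = P(C1), equating I's and II's payoffs gives 6q − 5 = −3q − 2 ⇒ q = 1/3.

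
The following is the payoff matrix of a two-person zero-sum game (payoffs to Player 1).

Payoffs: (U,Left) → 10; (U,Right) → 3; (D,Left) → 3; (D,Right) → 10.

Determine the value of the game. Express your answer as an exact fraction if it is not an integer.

Row minima: U → 3, D → 3; maximin = 3.
Column maxima: Left → 10, Right → 10; minimax = 10.
3 ≠ 10, so there is no saddle point; optimal play is mixed.
Let Player 1 play U with probability p. Expected payoff against Left: 10p + 3(1−p) = 7p + 3; against Right: 3p + 10(1−p) = −7p + 10.
Setting these equal: 7p + 3 = −7p + 10 ⇒ 14p = 7 ⇒ p = 1/2, and the value is (7)·(1/2) + 3 = 13/2.
For Player 2: with q = P(Left), equating U's and D's payoffs gives 7q + 3 = −7q + 10 ⇒ q = 1/2.

13/2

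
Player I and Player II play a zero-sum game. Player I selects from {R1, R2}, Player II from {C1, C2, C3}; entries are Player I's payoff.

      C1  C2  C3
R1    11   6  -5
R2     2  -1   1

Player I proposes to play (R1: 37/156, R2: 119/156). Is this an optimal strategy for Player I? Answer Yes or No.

No

Against C1 this mix gives (37/156)·11 + (119/156)·2 = 215/52.
Against C2 this mix gives (37/156)·6 + (119/156)·(-1) = 103/156.
Against C3 this mix gives (37/156)·(-5) + (119/156)·1 = -11/26.
Player II will play C3, holding Player I to -11/26. Shifting weight toward the row that does better against C3 would raise this floor (the equalizing mix achieves 1/13 against both C3 and C2), so the proposed strategy is not optimal.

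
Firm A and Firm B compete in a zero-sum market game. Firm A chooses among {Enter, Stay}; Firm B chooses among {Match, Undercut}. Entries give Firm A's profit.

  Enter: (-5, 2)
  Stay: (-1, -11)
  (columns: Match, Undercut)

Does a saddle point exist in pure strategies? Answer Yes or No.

Row minima: Enter → -5, Stay → -11; maximin = -5.
Column maxima: Match → -1, Undercut → 2; minimax = -1.
-5 ≠ -1, so no pure-strategy equilibrium exists.

No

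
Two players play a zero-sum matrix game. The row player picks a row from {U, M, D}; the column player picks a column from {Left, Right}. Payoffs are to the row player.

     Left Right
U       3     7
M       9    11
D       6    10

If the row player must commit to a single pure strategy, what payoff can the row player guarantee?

9

Row minima: U → 3, M → 9, D → 6.
The best of these is 9.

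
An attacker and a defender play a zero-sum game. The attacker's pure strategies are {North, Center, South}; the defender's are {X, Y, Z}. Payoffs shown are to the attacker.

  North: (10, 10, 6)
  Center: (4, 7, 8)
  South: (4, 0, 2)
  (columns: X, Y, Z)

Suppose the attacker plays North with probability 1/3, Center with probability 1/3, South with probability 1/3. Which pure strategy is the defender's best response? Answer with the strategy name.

Z

If the defender plays X, the attacker's expected payoff is (1/3)·10 + (1/3)·4 + (1/3)·4 = 6.
If the defender plays Y, the attacker's expected payoff is (1/3)·10 + (1/3)·7 + (1/3)·0 = 17/3.
If the defender plays Z, the attacker's expected payoff is (1/3)·6 + (1/3)·8 + (1/3)·2 = 16/3.
The defender minimizes the attacker's payoff; the smallest is 16/3, so the best response is Z.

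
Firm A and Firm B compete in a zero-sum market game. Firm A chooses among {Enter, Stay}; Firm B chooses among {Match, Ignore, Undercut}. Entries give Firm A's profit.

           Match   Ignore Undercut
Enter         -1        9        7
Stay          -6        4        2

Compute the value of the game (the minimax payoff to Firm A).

Row minima: Enter → -1, Stay → -6; maximin = -1.
Column maxima: Match → -1, Ignore → 9, Undercut → 7; minimax = -1.
Since maximin = minimax = -1, there is a saddle point and the value is -1.

-1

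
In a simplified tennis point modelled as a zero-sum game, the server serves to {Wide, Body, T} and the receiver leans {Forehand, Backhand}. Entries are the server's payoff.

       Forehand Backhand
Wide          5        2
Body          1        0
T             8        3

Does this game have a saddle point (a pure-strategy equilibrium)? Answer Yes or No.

Yes

Row minima: Wide → 2, Body → 0, T → 3; maximin = 3.
Column maxima: Forehand → 8, Backhand → 3; minimax = 3.
maximin = minimax = 3, so a saddle point exists.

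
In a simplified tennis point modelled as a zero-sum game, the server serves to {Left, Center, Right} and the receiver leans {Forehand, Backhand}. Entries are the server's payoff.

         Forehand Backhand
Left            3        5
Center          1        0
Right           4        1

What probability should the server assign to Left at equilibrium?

Row minima: Left → 3, Center → 0, Right → 1; maximin = 3.
Column maxima: Forehand → 4, Backhand → 5; minimax = 4.
3 ≠ 4, so there is no saddle point; optimal play is mixed.
Center is strictly dominated by Left, so the server never plays it.
On the remaining 2×2 (Left, Right vs Forehand, Backhand):
Let the server play Left with probability p. Expected payoff against Forehand: 3p + 4(1−p) = −p + 4; against Backhand: 5p + 1(1−p) = 4p + 1.
Setting these equal: −p + 4 = 4p + 1 ⇒ −5p = -3 ⇒ p = 3/5, and the value is (-1)·(3/5) + 4 = 17/5.
For the receiver: with q = P(Forehand), equating Left's and Right's payoffs gives −2q + 5 = 3q + 1 ⇒ q = 4/5.

3/5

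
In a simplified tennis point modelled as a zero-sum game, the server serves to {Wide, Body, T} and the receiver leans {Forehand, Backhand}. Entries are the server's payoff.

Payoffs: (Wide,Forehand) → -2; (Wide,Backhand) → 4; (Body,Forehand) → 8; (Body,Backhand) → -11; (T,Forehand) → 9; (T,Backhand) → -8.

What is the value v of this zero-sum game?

20/23

Row minima: Wide → -2, Body → -11, T → -8; maximin = -2.
Column maxima: Forehand → 9, Backhand → 4; minimax = 4.
-2 ≠ 4, so there is no saddle point; optimal play is mixed.
Body is strictly dominated by T, so the server never plays it.
On the remaining 2×2 (Wide, T vs Forehand, Backhand):
Let the server play Wide with probability p. Expected payoff against Forehand: (-2)p + 9(1−p) = −11p + 9; against Backhand: 4p + (-8)(1−p) = 12p − 8.
Setting these equal: −11p + 9 = 12p − 8 ⇒ −23p = -17 ⇒ p = 17/23, and the value is (-11)·(17/23) + 9 = 20/23.
For the receiver: with q = P(Forehand), equating Wide's and T's payoffs gives −6q + 4 = 17q − 8 ⇒ q = 12/23.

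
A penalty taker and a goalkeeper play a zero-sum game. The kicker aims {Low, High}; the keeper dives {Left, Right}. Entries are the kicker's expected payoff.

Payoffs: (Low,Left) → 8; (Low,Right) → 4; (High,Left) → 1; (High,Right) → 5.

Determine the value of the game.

Row minima: Low → 4, High → 1; maximin = 4.
Column maxima: Left → 8, Right → 5; minimax = 5.
4 ≠ 5, so there is no saddle point; optimal play is mixed.
Let the kicker play Low with probability p. Expected payoff against Left: 8p + 1(1−p) = 7p + 1; against Right: 4p + 5(1−p) = −p + 5.
Setting these equal: 7p + 1 = −p + 5 ⇒ 8p = 4 ⇒ p = 1/2, and the value is (7)·(1/2) + 1 = 9/2.
For the keeper: with q = P(Left), equating Low's and High's payoffs gives 4q + 4 = −4q + 5 ⇒ q = 1/8.

9/2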